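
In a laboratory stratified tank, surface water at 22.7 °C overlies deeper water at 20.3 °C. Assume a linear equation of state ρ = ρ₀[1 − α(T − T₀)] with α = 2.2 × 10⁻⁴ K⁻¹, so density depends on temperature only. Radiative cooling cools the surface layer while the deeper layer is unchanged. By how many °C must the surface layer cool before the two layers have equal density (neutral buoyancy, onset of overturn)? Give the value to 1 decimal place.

With temperature the only control, equal density requires T_surf′ = T_deep.
T_surf′ = 20.3 °C.
Cooling required: 22.7 − 20.3 = 2.4 °C.

2.4 °C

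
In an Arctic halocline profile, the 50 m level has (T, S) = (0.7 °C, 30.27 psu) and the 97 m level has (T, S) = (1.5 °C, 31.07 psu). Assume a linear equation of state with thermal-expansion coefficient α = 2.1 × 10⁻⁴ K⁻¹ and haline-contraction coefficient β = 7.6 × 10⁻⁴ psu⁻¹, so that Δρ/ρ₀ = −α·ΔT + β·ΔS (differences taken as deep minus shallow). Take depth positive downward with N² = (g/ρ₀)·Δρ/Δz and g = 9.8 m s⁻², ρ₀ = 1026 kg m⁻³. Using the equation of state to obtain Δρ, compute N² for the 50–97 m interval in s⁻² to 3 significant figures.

9.17 × 10⁻⁵ s⁻²

ΔT = +0.8 K, ΔS = +0.80 psu (deep − shallow).
Δρ/ρ₀ = −αΔT + βΔS = -1.68 × 10⁻⁴ + 6.08 × 10⁻⁴ = 4.40 × 10⁻⁴, so Δρ ≈ 0.4514 kg m⁻³.
N² = (g/ρ₀)·Δρ/Δz = g·(Δρ/ρ₀)/Δz = 9.8 × 4.40 × 10⁻⁴ / 47 = 9.1745 × 10⁻⁵ s⁻² ≈ 9.17 × 10⁻⁵ s⁻².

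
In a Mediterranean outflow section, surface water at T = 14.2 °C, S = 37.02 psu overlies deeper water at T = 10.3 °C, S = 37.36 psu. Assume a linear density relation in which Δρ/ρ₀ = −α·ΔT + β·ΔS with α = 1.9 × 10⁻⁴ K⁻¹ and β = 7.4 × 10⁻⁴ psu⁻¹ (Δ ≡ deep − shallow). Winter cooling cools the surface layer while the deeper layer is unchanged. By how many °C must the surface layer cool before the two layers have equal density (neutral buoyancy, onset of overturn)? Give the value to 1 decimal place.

5.2 °C

Neutral buoyancy requires Δρ = 0, i.e. −α(T_deep − T_surf′) + β(S_deep − S_surf) = 0.
T_surf′ = T_deep − (β/α)·ΔS = 10.3 − (7.4 × 10⁻⁴/1.9 × 10⁻⁴)·(+0.34) = 8.976 °C.
Cooling required: 14.2 − (8.976) = 5.224 °C.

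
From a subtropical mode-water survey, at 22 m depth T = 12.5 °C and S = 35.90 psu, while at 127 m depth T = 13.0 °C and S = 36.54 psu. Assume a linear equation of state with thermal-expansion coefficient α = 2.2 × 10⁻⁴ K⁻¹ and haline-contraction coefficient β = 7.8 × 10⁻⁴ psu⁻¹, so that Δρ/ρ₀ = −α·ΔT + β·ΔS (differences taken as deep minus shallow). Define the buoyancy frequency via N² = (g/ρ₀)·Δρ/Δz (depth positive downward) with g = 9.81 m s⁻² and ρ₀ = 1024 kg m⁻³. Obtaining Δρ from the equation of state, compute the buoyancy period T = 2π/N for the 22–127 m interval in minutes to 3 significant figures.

ΔT = +0.5 K, ΔS = +0.64 psu (deep − shallow).
Δρ/ρ₀ = −αΔT + βΔS = -1.10 × 10⁻⁴ + 4.992 × 10⁻⁴ = 3.892 × 10⁻⁴, so Δρ ≈ 0.3985 kg m⁻³.
N² = (g/ρ₀)·Δρ/Δz = g·(Δρ/ρ₀)/Δz = 9.81 × 3.892 × 10⁻⁴ / 105 = 3.6362 × 10⁻⁵ s⁻².
N = √(3.6362 × 10⁻⁵) = 6.0301 × 10⁻³ rad s⁻¹ → T = 2π/N = 1.0420 × 10³ s = 17.367 min ≈ 17.4 min.

17.4 min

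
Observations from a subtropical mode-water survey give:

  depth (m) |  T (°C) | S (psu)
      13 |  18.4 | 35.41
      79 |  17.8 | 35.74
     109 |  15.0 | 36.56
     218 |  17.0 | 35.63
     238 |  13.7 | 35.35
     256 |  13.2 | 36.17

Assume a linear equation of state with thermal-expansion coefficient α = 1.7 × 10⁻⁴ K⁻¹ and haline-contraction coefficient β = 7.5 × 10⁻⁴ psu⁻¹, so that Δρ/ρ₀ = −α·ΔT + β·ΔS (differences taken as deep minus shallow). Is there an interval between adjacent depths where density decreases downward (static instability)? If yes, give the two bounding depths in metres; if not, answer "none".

109–218 m

Evaluate Δρ/ρ₀ = −αΔT + βΔS across each adjacent pair:
  13–79 m: −αΔT+βΔS = −(1.7 × 10⁻⁴)(-0.6)+(7.5 × 10⁻⁴)(+0.33) = 3.5 × 10⁻⁴ → stable
  79–109 m: −αΔT+βΔS = −(1.7 × 10⁻⁴)(-2.8)+(7.5 × 10⁻⁴)(+0.82) = 1.1 × 10⁻³ → stable
  109–218 m: −αΔT+βΔS = −(1.7 × 10⁻⁴)(+2.0)+(7.5 × 10⁻⁴)(-0.93) = -1.0 × 10⁻³ → UNSTABLE
  218–238 m: −αΔT+βΔS = −(1.7 × 10⁻⁴)(-3.3)+(7.5 × 10⁻⁴)(-0.28) = 3.5 × 10⁻⁴ → stable
  238–256 m: −αΔT+βΔS = −(1.7 × 10⁻⁴)(-0.5)+(7.5 × 10⁻⁴)(+0.82) = 7.0 × 10⁻⁴ → stable
The 109–218 m interval has Δρ < 0: lighter water underlies denser water.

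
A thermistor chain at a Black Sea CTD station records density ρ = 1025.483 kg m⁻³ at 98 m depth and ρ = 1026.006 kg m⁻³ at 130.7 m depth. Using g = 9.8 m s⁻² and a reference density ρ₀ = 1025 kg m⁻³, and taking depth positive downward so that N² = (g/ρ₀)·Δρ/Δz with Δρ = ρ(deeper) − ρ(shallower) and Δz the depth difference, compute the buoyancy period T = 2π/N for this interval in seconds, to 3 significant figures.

508 s

Δρ = 1026.006 − 1025.483 = 0.523 kg m⁻³ over Δz = 130.7 − 98 = 32.7 m.
N² = (9.8/1025) × (0.523/32.7) = 1.5292 × 10⁻⁴ s⁻².
N = √(1.5292 × 10⁻⁴) = 0.012366 rad s⁻¹, so T = 2π/N = 508.10 s ≈ 508 s.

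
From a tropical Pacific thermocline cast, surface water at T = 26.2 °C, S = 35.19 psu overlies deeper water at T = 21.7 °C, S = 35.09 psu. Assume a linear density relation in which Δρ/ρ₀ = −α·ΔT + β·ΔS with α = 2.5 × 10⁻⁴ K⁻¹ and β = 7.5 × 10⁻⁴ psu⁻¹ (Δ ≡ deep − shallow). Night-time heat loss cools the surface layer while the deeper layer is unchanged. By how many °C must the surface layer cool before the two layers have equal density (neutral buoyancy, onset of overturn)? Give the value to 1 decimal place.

4.2 °C

Neutral buoyancy requires Δρ = 0, i.e. −α(T_deep − T_surf′) + β(S_deep − S_surf) = 0.
T_surf′ = T_deep − (β/α)·ΔS = 21.7 − (7.5 × 10⁻⁴/2.5 × 10⁻⁴)·(-0.10) = 22.000 °C.
Cooling required: 26.2 − (22.000) = 4.200 °C.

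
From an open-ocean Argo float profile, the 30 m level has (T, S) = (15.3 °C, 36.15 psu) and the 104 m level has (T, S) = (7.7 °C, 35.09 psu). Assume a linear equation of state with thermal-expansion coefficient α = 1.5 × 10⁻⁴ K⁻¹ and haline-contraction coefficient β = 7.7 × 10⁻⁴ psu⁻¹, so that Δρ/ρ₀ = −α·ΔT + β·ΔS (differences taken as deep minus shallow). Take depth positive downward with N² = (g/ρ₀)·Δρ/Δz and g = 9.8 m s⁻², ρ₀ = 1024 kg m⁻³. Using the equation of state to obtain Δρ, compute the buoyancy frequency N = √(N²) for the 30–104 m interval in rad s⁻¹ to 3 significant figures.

ΔT = -7.6 K, ΔS = -1.06 psu (deep − shallow).
Δρ/ρ₀ = −αΔT + βΔS = 1.14 × 10⁻³ − 8.162 × 10⁻⁴ = 3.238 × 10⁻⁴, so Δρ ≈ 0.3316 kg m⁻³.
N² = (g/ρ₀)·Δρ/Δz = g·(Δρ/ρ₀)/Δz = 9.8 × 3.238 × 10⁻⁴ / 74 = 4.2882 × 10⁻⁵ s⁻².
N = √(4.2882 × 10⁻⁵) = 6.5484 × 10⁻³ rad s⁻¹ ≈ 6.55 × 10⁻³ rad s⁻¹.

6.55 × 10⁻³ rad s⁻¹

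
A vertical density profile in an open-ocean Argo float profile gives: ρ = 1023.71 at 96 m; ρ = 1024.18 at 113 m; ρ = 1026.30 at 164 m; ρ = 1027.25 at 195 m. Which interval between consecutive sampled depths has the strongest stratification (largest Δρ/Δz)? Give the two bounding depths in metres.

113–164 m

Compute the density gradient over each adjacent pair:
  96–113 m: Δρ/Δz = 0.47/17 = 0.028 kg m⁻⁴
  113–164 m: Δρ/Δz = 2.12/51 = 0.042 kg m⁻⁴
  164–195 m: Δρ/Δz = 0.95/31 = 0.031 kg m⁻⁴
The largest gradient is in the 113–164 m interval — the pycnocline.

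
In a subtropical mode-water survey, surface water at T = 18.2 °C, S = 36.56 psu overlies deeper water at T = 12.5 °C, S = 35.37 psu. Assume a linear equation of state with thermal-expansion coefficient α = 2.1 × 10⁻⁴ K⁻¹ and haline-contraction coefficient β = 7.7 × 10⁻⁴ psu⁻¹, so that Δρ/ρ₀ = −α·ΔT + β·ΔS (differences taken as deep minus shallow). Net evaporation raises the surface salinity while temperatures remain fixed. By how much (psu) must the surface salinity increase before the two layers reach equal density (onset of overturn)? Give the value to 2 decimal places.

0.36 psu

Neutral buoyancy requires −α(T_deep − T_surf) + β(S_deep − S_surf′) = 0.
S_surf′ = S_deep − (α/β)·ΔT = 35.37 − (2.1 × 10⁻⁴/7.7 × 10⁻⁴)·(-5.7) = 36.9245 psu.
Increase required: 36.9245 − 36.56 = 0.3645 psu.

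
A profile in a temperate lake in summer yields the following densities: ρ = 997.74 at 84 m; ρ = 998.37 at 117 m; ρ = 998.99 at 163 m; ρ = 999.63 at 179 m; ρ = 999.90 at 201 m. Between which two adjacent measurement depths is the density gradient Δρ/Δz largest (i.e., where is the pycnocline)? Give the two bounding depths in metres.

Compute the density gradient over each adjacent pair:
  84–117 m: Δρ/Δz = 0.63/33 = 0.019 kg m⁻⁴
  117–163 m: Δρ/Δz = 0.62/46 = 0.013 kg m⁻⁴
  163–179 m: Δρ/Δz = 0.64/16 = 0.040 kg m⁻⁴
  179–201 m: Δρ/Δz = 0.27/22 = 0.012 kg m⁻⁴
The largest gradient is in the 163–179 m interval — the pycnocline.

163–179 m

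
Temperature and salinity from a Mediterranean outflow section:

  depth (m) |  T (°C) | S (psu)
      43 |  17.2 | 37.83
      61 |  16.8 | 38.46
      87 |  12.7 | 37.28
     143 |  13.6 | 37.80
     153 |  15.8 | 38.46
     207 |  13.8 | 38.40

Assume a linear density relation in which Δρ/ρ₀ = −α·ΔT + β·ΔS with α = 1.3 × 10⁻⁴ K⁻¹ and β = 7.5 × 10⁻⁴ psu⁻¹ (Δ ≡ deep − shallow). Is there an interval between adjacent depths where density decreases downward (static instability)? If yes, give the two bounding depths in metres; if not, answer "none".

Evaluate Δρ/ρ₀ = −αΔT + βΔS across each adjacent pair:
  43–61 m: −αΔT+βΔS = −(1.3 × 10⁻⁴)(-0.4)+(7.5 × 10⁻⁴)(+0.63) = 5.2 × 10⁻⁴ → stable
  61–87 m: −αΔT+βΔS = −(1.3 × 10⁻⁴)(-4.1)+(7.5 × 10⁻⁴)(-1.18) = -3.5 × 10⁻⁴ → UNSTABLE
  87–143 m: −αΔT+βΔS = −(1.3 × 10⁻⁴)(+0.9)+(7.5 × 10⁻⁴)(+0.52) = 2.7 × 10⁻⁴ → stable
  143–153 m: −αΔT+βΔS = −(1.3 × 10⁻⁴)(+2.2)+(7.5 × 10⁻⁴)(+0.66) = 2.1 × 10⁻⁴ → stable
  153–207 m: −αΔT+βΔS = −(1.3 × 10⁻⁴)(-2.0)+(7.5 × 10⁻⁴)(-0.06) = 2.1 × 10⁻⁴ → stable
The 61–87 m interval has Δρ < 0: lighter water underlies denser water.

61–87 m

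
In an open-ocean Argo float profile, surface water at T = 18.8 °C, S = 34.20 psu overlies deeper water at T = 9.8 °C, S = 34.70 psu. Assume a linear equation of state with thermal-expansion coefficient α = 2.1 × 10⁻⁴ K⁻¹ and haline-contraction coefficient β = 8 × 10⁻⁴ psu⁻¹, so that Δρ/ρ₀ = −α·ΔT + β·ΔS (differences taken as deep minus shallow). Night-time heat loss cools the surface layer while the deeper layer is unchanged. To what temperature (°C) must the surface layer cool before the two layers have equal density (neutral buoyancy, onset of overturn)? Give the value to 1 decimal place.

7.9 °C

Neutral buoyancy requires Δρ = 0, i.e. −α(T_deep − T_surf′) + β(S_deep − S_surf) = 0.
T_surf′ = T_deep − (β/α)·ΔS = 9.8 − (8 × 10⁻⁴/2.1 × 10⁻⁴)·(+0.50) = 7.895 °C.
Cooling required: 18.8 − (7.895) = 10.905 °C.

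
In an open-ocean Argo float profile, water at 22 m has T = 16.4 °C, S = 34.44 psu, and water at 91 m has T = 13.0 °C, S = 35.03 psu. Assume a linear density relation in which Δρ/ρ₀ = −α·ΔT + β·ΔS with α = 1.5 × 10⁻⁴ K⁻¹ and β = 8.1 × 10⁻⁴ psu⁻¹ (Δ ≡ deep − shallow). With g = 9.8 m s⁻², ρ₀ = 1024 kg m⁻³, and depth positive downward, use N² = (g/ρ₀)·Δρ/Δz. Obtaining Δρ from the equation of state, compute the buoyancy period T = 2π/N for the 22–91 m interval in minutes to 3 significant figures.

8.84 min

ΔT = -3.4 K, ΔS = +0.59 psu (deep − shallow).
Δρ/ρ₀ = −αΔT + βΔS = 5.10 × 10⁻⁴ + 4.779 × 10⁻⁴ = 9.879 × 10⁻⁴, so Δρ ≈ 1.012 kg m⁻³.
N² = (g/ρ₀)·Δρ/Δz = g·(Δρ/ρ₀)/Δz = 9.8 × 9.879 × 10⁻⁴ / 69 = 1.4031 × 10⁻⁴ s⁻².
N = √(1.4031 × 10⁻⁴) = 0.011845 rad s⁻¹ → T = 2π/N = 530.45 s = 8.8408 min ≈ 8.84 min.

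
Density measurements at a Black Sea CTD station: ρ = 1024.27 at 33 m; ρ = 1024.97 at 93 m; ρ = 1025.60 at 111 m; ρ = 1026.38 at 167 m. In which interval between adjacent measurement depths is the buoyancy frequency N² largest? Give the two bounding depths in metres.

93–111 m

Compute the density gradient over each adjacent pair:
  33–93 m: Δρ/Δz = 0.70/60 = 0.012 kg m⁻⁴
  93–111 m: Δρ/Δz = 0.63/18 = 0.035 kg m⁻⁴
  111–167 m: Δρ/Δz = 0.78/56 = 0.014 kg m⁻⁴
The largest gradient is in the 93–111 m interval — the pycnocline.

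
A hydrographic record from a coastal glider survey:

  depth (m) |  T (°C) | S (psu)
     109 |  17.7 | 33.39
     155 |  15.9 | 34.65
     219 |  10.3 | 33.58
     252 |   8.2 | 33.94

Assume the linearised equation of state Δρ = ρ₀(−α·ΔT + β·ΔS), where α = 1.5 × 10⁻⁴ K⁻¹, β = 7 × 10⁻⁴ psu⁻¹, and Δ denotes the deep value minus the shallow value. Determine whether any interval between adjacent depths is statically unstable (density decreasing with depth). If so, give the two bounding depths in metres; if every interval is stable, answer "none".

Evaluate Δρ/ρ₀ = −αΔT + βΔS across each adjacent pair:
  109–155 m: −αΔT+βΔS = −(1.5 × 10⁻⁴)(-1.8)+(7 × 10⁻⁴)(+1.26) = 1.2 × 10⁻³ → stable
  155–219 m: −αΔT+βΔS = −(1.5 × 10⁻⁴)(-5.6)+(7 × 10⁻⁴)(-1.07) = 9.1 × 10⁻⁵ → stable
  219–252 m: −αΔT+βΔS = −(1.5 × 10⁻⁴)(-2.1)+(7 × 10⁻⁴)(+0.36) = 5.7 × 10⁻⁴ → stable
Every interval has Δρ > 0: the column is stably stratified throughout.

none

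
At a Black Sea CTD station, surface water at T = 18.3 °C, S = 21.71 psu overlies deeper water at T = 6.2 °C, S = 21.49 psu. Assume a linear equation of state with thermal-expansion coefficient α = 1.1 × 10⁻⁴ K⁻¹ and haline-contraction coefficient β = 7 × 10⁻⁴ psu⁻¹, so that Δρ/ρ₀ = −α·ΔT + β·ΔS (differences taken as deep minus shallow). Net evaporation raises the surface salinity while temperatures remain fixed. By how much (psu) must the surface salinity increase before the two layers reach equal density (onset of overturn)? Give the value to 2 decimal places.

1.68 psu

Neutral buoyancy requires −α(T_deep − T_surf) + β(S_deep − S_surf′) = 0.
S_surf′ = S_deep − (α/β)·ΔT = 21.49 − (1.1 × 10⁻⁴/7 × 10⁻⁴)·(-12.1) = 23.3914 psu.
Increase required: 23.3914 − 21.71 = 1.6814 psu.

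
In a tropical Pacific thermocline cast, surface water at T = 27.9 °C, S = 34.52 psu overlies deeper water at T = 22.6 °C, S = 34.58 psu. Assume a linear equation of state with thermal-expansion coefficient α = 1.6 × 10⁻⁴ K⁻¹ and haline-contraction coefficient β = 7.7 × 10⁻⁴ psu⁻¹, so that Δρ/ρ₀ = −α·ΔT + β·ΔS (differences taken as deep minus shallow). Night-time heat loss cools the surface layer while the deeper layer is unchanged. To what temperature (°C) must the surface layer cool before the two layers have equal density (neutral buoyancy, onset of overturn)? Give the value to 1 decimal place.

22.3 °C

Neutral buoyancy requires Δρ = 0, i.e. −α(T_deep − T_surf′) + β(S_deep − S_surf) = 0.
T_surf′ = T_deep − (β/α)·ΔS = 22.6 − (7.7 × 10⁻⁴/1.6 × 10⁻⁴)·(+0.06) = 22.311 °C.
Cooling required: 27.9 − (22.311) = 5.589 °C.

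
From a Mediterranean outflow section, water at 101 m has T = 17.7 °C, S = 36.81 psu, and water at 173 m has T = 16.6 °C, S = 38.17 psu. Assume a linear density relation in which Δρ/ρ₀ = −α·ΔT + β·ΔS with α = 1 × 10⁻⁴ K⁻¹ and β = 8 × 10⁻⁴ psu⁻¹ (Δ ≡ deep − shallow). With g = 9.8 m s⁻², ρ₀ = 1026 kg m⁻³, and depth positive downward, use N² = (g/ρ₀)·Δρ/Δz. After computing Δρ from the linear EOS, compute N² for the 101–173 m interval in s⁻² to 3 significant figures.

1.63 × 10⁻⁴ s⁻²

ΔT = -1.1 K, ΔS = +1.36 psu (deep − shallow).
Δρ/ρ₀ = −αΔT + βΔS = 1.10 × 10⁻⁴ + 1.088 × 10⁻³ = 1.198 × 10⁻³, so Δρ ≈ 1.229 kg m⁻³.
N² = (g/ρ₀)·Δρ/Δz = g·(Δρ/ρ₀)/Δz = 9.8 × 1.198 × 10⁻³ / 72 = 1.6306 × 10⁻⁴ s⁻² ≈ 1.63 × 10⁻⁴ s⁻².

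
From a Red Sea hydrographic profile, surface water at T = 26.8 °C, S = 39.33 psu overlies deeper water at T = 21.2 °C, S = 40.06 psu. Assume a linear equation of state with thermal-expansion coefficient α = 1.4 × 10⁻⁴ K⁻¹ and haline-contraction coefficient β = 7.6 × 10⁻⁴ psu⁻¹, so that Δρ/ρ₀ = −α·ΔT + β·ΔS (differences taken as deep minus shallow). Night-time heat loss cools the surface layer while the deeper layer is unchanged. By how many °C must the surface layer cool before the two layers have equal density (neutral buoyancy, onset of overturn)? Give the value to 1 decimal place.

Neutral buoyancy requires Δρ = 0, i.e. −α(T_deep − T_surf′) + β(S_deep − S_surf) = 0.
T_surf′ = T_deep − (β/α)·ΔS = 21.2 − (7.6 × 10⁻⁴/1.4 × 10⁻⁴)·(+0.73) = 17.237 °C.
Cooling required: 26.8 − (17.237) = 9.563 °C.

9.6 °C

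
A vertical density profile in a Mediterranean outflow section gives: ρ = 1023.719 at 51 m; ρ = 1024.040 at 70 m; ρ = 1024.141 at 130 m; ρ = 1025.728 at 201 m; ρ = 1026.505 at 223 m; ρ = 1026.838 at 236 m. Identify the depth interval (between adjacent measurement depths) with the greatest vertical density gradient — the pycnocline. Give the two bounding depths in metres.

Compute the density gradient over each adjacent pair:
  51–70 m: Δρ/Δz = 0.321/19 = 0.017 kg m⁻⁴
  70–130 m: Δρ/Δz = 0.101/60 = 1.7 × 10⁻³ kg m⁻⁴
  130–201 m: Δρ/Δz = 1.587/71 = 0.022 kg m⁻⁴
  201–223 m: Δρ/Δz = 0.777/22 = 0.035 kg m⁻⁴
  223–236 m: Δρ/Δz = 0.333/13 = 0.026 kg m⁻⁴
The largest gradient is in the 201–223 m interval — the pycnocline.

201–223 m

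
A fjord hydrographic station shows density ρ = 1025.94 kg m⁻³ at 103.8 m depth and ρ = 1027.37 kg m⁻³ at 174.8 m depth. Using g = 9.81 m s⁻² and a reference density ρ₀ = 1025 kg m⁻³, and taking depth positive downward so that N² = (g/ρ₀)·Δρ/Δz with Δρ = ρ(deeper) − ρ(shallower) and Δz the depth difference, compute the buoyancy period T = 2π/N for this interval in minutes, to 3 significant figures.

Δρ = 1027.37 − 1025.94 = 1.43 kg m⁻³ over Δz = 174.8 − 103.8 = 71 m.
N² = (9.81/1025) × (1.43/71) = 1.9276 × 10⁻⁴ s⁻².
N = √(1.9276 × 10⁻⁴) = 0.013884 rad s⁻¹, so T = 2π/N = 452.55 s = 7.5425 min ≈ 7.54 min.

7.54 min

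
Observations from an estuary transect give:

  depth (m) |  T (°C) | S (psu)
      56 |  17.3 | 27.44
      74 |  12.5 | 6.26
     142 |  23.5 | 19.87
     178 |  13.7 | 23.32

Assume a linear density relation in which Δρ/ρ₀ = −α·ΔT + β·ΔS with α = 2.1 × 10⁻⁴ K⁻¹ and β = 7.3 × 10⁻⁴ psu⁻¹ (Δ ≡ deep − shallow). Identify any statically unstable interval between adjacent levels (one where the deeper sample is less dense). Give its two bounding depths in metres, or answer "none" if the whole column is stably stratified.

Evaluate Δρ/ρ₀ = −αΔT + βΔS across each adjacent pair:
  56–74 m: −αΔT+βΔS = −(2.1 × 10⁻⁴)(-4.8)+(7.3 × 10⁻⁴)(-21.18) = -0.014 → UNSTABLE
  74–142 m: −αΔT+βΔS = −(2.1 × 10⁻⁴)(+11.0)+(7.3 × 10⁻⁴)(+13.61) = 7.6 × 10⁻³ → stable
  142–178 m: −αΔT+βΔS = −(2.1 × 10⁻⁴)(-9.8)+(7.3 × 10⁻⁴)(+3.45) = 4.6 × 10⁻³ → stable
The 56–74 m interval has Δρ < 0: lighter water underlies denser water.

56–74 m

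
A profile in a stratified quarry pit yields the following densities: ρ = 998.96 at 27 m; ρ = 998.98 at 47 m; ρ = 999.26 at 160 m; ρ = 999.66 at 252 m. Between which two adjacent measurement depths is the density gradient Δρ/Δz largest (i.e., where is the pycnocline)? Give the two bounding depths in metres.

Compute the density gradient over each adjacent pair:
  27–47 m: Δρ/Δz = 0.02/20 = 1.0 × 10⁻³ kg m⁻⁴
  47–160 m: Δρ/Δz = 0.28/113 = 2.5 × 10⁻³ kg m⁻⁴
  160–252 m: Δρ/Δz = 0.40/92 = 4.3 × 10⁻³ kg m⁻⁴
The largest gradient is in the 160–252 m interval — the pycnocline.

160–252 m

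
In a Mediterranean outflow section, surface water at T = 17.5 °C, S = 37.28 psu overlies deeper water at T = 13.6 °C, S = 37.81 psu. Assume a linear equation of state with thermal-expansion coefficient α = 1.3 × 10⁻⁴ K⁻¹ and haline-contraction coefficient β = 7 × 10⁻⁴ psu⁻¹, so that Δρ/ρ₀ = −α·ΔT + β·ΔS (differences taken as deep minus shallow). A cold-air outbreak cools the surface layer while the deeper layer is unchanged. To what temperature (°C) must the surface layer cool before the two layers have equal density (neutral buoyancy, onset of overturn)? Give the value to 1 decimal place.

Neutral buoyancy requires Δρ = 0, i.e. −α(T_deep − T_surf′) + β(S_deep − S_surf) = 0.
T_surf′ = T_deep − (β/α)·ΔS = 13.6 − (7 × 10⁻⁴/1.3 × 10⁻⁴)·(+0.53) = 10.746 °C.
Cooling required: 17.5 − (10.746) = 6.754 °C.

10.7 °C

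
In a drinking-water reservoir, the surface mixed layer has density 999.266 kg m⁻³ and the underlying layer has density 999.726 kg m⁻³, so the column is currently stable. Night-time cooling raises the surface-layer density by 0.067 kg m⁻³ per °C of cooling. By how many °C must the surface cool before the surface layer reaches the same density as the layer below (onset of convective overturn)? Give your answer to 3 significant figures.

Density deficit of the surface layer: 999.726 − 999.266 = 0.46 kg m⁻³.
Required change = 0.46 / 0.067 = 6.87 °C.

6.87 °C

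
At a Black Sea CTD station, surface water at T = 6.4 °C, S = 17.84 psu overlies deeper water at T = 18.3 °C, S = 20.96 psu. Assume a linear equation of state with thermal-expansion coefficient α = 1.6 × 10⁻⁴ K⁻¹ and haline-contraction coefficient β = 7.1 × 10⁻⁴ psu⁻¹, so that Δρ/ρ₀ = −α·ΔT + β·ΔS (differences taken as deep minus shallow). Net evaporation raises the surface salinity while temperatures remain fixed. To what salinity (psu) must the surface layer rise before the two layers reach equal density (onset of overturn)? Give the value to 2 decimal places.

Neutral buoyancy requires −α(T_deep − T_surf) + β(S_deep − S_surf′) = 0.
S_surf′ = S_deep − (α/β)·ΔT = 20.96 − (1.6 × 10⁻⁴/7.1 × 10⁻⁴)·(+11.9) = 18.2783 psu.
Increase required: 18.2783 − 17.84 = 0.4383 psu.

18.28 psu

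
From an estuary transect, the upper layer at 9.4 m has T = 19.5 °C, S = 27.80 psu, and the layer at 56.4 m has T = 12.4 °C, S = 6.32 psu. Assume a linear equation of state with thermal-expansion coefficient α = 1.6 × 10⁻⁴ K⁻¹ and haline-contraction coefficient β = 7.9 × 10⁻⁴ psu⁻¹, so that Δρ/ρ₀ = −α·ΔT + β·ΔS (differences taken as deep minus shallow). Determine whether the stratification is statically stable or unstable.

ΔT = 12.4 − 19.5 = -7.1 K and ΔS = 6.32 − 27.80 = -21.48 psu (deep − shallow).
−αΔT = 1.136 × 10⁻³; βΔS = -0.0169692; sum Δρ/ρ₀ = -0.0158332.
Δρ/ρ₀ < 0, so Δρ < 0: deeper water is lighter → statically unstable; the column would overturn.

unstable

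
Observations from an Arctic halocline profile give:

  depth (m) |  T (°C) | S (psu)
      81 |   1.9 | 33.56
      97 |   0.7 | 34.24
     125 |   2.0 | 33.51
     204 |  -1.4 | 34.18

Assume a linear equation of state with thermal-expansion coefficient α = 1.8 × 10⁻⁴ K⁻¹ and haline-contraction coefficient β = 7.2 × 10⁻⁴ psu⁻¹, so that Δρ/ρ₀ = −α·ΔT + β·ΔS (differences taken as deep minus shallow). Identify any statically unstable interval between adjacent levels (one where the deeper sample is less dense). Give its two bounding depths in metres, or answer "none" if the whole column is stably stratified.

97–125 m

Evaluate Δρ/ρ₀ = −αΔT + βΔS across each adjacent pair:
  81–97 m: −αΔT+βΔS = −(1.8 × 10⁻⁴)(-1.2)+(7.2 × 10⁻⁴)(+0.68) = 7.1 × 10⁻⁴ → stable
  97–125 m: −αΔT+βΔS = −(1.8 × 10⁻⁴)(+1.3)+(7.2 × 10⁻⁴)(-0.73) = -7.6 × 10⁻⁴ → UNSTABLE
  125–204 m: −αΔT+βΔS = −(1.8 × 10⁻⁴)(-3.4)+(7.2 × 10⁻⁴)(+0.67) = 1.1 × 10⁻³ → stable
The 97–125 m interval has Δρ < 0: lighter water underlies denser water.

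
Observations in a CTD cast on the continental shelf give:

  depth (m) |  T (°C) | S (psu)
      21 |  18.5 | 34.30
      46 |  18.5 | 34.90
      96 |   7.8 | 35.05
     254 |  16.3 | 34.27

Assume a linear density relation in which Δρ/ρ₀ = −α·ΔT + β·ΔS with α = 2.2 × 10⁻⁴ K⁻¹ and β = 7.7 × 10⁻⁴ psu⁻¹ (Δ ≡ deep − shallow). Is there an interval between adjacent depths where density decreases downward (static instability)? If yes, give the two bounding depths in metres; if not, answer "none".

96–254 m

Evaluate Δρ/ρ₀ = −αΔT + βΔS across each adjacent pair:
  21–46 m: −αΔT+βΔS = −(2.2 × 10⁻⁴)(+0.0)+(7.7 × 10⁻⁴)(+0.60) = 4.6 × 10⁻⁴ → stable
  46–96 m: −αΔT+βΔS = −(2.2 × 10⁻⁴)(-10.7)+(7.7 × 10⁻⁴)(+0.15) = 2.5 × 10⁻³ → stable
  96–254 m: −αΔT+βΔS = −(2.2 × 10⁻⁴)(+8.5)+(7.7 × 10⁻⁴)(-0.78) = -2.5 × 10⁻³ → UNSTABLE
The 96–254 m interval has Δρ < 0: lighter water underlies denser water.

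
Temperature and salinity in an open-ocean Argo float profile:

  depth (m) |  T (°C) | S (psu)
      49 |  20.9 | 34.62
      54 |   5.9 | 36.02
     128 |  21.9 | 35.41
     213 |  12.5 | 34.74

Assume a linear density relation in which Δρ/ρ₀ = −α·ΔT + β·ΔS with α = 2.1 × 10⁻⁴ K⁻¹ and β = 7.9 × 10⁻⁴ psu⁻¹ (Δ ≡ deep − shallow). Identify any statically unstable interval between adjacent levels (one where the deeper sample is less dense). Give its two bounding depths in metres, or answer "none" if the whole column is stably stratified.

54–128 m

Evaluate Δρ/ρ₀ = −αΔT + βΔS across each adjacent pair:
  49–54 m: −αΔT+βΔS = −(2.1 × 10⁻⁴)(-15.0)+(7.9 × 10⁻⁴)(+1.40) = 4.3 × 10⁻³ → stable
  54–128 m: −αΔT+βΔS = −(2.1 × 10⁻⁴)(+16.0)+(7.9 × 10⁻⁴)(-0.61) = -3.8 × 10⁻³ → UNSTABLE
  128–213 m: −αΔT+βΔS = −(2.1 × 10⁻⁴)(-9.4)+(7.9 × 10⁻⁴)(-0.67) = 1.4 × 10⁻³ → stable
The 54–128 m interval has Δρ < 0: lighter water underlies denser water.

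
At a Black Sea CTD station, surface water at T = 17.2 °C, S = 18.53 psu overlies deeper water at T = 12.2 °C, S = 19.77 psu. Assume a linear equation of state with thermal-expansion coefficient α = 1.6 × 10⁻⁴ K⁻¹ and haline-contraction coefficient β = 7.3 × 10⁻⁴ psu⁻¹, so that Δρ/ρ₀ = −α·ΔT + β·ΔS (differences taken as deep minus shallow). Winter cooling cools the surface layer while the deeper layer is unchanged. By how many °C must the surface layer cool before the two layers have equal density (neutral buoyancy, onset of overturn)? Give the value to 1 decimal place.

Neutral buoyancy requires Δρ = 0, i.e. −α(T_deep − T_surf′) + β(S_deep − S_surf) = 0.
T_surf′ = T_deep − (β/α)·ΔS = 12.2 − (7.3 × 10⁻⁴/1.6 × 10⁻⁴)·(+1.24) = 6.543 °C.
Cooling required: 17.2 − (6.543) = 10.657 °C.

10.7 °C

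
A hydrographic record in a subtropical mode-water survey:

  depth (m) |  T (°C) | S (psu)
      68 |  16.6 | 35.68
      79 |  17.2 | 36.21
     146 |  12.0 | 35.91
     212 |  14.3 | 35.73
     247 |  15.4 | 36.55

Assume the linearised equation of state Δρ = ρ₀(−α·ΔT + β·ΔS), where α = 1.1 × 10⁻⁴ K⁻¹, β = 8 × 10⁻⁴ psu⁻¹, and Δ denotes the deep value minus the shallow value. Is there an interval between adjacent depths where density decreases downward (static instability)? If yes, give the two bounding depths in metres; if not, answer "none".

Evaluate Δρ/ρ₀ = −αΔT + βΔS across each adjacent pair:
  68–79 m: −αΔT+βΔS = −(1.1 × 10⁻⁴)(+0.6)+(8 × 10⁻⁴)(+0.53) = 3.6 × 10⁻⁴ → stable
  79–146 m: −αΔT+βΔS = −(1.1 × 10⁻⁴)(-5.2)+(8 × 10⁻⁴)(-0.30) = 3.3 × 10⁻⁴ → stable
  146–212 m: −αΔT+βΔS = −(1.1 × 10⁻⁴)(+2.3)+(8 × 10⁻⁴)(-0.18) = -4.0 × 10⁻⁴ → UNSTABLE
  212–247 m: −αΔT+βΔS = −(1.1 × 10⁻⁴)(+1.1)+(8 × 10⁻⁴)(+0.82) = 5.3 × 10⁻⁴ → stable
The 146–212 m interval has Δρ < 0: lighter water underlies denser water.

146–212 m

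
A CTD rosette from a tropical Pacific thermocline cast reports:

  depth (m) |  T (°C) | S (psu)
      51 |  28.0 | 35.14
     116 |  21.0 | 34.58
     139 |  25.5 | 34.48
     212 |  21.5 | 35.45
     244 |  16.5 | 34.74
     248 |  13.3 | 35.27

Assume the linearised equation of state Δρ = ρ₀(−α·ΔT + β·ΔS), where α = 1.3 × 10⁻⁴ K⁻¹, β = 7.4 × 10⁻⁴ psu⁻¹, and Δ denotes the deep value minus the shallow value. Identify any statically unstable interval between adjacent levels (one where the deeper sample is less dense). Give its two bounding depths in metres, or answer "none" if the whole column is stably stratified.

116–139 m

Evaluate Δρ/ρ₀ = −αΔT + βΔS across each adjacent pair:
  51–116 m: −αΔT+βΔS = −(1.3 × 10⁻⁴)(-7.0)+(7.4 × 10⁻⁴)(-0.56) = 5.0 × 10⁻⁴ → stable
  116–139 m: −αΔT+βΔS = −(1.3 × 10⁻⁴)(+4.5)+(7.4 × 10⁻⁴)(-0.10) = -6.6 × 10⁻⁴ → UNSTABLE
  139–212 m: −αΔT+βΔS = −(1.3 × 10⁻⁴)(-4.0)+(7.4 × 10⁻⁴)(+0.97) = 1.2 × 10⁻³ → stable
  212–244 m: −αΔT+βΔS = −(1.3 × 10⁻⁴)(-5.0)+(7.4 × 10⁻⁴)(-0.71) = 1.2 × 10⁻⁴ → stable
  244–248 m: −αΔT+βΔS = −(1.3 × 10⁻⁴)(-3.2)+(7.4 × 10⁻⁴)(+0.53) = 8.1 × 10⁻⁴ → stable
The 116–139 m interval has Δρ < 0: lighter water underlies denser water.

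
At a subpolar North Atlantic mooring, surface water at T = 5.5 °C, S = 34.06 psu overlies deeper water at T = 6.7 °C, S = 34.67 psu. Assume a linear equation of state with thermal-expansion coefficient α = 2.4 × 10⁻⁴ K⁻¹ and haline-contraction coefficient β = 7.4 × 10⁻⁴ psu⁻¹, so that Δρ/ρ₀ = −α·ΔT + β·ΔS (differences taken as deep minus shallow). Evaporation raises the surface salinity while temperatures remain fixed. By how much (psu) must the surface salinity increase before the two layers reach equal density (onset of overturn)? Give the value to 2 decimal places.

0.22 psu

Neutral buoyancy requires −α(T_deep − T_surf) + β(S_deep − S_surf′) = 0.
S_surf′ = S_deep − (α/β)·ΔT = 34.67 − (2.4 × 10⁻⁴/7.4 × 10⁻⁴)·(+1.2) = 34.2808 psu.
Increase required: 34.2808 − 34.06 = 0.2208 psu.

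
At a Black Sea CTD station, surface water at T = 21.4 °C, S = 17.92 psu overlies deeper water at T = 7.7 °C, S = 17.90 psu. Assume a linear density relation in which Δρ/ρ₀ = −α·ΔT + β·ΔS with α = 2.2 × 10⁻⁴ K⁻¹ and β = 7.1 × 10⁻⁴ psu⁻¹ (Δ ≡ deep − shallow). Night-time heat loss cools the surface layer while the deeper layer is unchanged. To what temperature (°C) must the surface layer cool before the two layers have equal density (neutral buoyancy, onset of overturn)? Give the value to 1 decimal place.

Neutral buoyancy requires Δρ = 0, i.e. −α(T_deep − T_surf′) + β(S_deep − S_surf) = 0.
T_surf′ = T_deep − (β/α)·ΔS = 7.7 − (7.1 × 10⁻⁴/2.2 × 10⁻⁴)·(-0.02) = 7.765 °C.
Cooling required: 21.4 − (7.765) = 13.635 °C.

7.8 °C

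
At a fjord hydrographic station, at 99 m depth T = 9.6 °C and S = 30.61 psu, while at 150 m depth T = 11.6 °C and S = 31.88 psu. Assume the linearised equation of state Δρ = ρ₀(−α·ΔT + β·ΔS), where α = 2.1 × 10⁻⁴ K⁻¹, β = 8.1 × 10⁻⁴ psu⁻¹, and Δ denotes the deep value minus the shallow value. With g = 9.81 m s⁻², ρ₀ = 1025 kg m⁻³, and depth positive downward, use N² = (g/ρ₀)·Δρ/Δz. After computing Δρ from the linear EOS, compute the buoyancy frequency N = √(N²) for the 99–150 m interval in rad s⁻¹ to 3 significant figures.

0.0108 rad s⁻¹

ΔT = +2.0 K, ΔS = +1.27 psu (deep − shallow).
Δρ/ρ₀ = −αΔT + βΔS = -4.20 × 10⁻⁴ + 1.0287 × 10⁻³ = 6.087 × 10⁻⁴, so Δρ ≈ 0.6239 kg m⁻³.
N² = (g/ρ₀)·Δρ/Δz = g·(Δρ/ρ₀)/Δz = 9.81 × 6.087 × 10⁻⁴ / 51 = 1.1709 × 10⁻⁴ s⁻².
N = √(1.1709 × 10⁻⁴) = 0.010821 rad s⁻¹ ≈ 0.0108 rad s⁻¹.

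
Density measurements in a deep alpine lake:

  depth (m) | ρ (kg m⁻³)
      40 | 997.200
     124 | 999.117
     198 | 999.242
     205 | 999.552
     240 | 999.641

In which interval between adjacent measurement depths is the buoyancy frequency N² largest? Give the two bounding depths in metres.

198–205 m

Compute the density gradient over each adjacent pair:
  40–124 m: Δρ/Δz = 1.917/84 = 0.023 kg m⁻⁴
  124–198 m: Δρ/Δz = 0.125/74 = 1.7 × 10⁻³ kg m⁻⁴
  198–205 m: Δρ/Δz = 0.310/7 = 0.044 kg m⁻⁴
  205–240 m: Δρ/Δz = 0.089/35 = 2.5 × 10⁻³ kg m⁻⁴
The largest gradient is in the 198–205 m interval — the pycnocline.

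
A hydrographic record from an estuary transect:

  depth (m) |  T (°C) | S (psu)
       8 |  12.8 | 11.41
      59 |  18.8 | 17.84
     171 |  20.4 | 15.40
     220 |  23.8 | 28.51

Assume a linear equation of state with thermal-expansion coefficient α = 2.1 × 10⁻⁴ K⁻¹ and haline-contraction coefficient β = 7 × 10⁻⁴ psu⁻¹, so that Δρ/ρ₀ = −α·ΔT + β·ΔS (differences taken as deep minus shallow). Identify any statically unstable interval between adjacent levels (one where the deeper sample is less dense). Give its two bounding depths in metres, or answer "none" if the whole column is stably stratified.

59–171 m

Evaluate Δρ/ρ₀ = −αΔT + βΔS across each adjacent pair:
  8–59 m: −αΔT+βΔS = −(2.1 × 10⁻⁴)(+6.0)+(7 × 10⁻⁴)(+6.43) = 3.2 × 10⁻³ → stable
  59–171 m: −αΔT+βΔS = −(2.1 × 10⁻⁴)(+1.6)+(7 × 10⁻⁴)(-2.44) = -2.0 × 10⁻³ → UNSTABLE
  171–220 m: −αΔT+βΔS = −(2.1 × 10⁻⁴)(+3.4)+(7 × 10⁻⁴)(+13.11) = 8.5 × 10⁻³ → stable
The 59–171 m interval has Δρ < 0: lighter water underlies denser water.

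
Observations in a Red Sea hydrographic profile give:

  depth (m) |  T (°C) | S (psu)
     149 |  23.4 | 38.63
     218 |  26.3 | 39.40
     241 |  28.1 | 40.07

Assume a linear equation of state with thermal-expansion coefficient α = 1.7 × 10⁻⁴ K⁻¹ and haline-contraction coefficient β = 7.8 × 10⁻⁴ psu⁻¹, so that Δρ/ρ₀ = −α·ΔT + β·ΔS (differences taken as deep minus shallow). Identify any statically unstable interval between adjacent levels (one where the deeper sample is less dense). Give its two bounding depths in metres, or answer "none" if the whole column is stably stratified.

Evaluate Δρ/ρ₀ = −αΔT + βΔS across each adjacent pair:
  149–218 m: −αΔT+βΔS = −(1.7 × 10⁻⁴)(+2.9)+(7.8 × 10⁻⁴)(+0.77) = 1.1 × 10⁻⁴ → stable
  218–241 m: −αΔT+βΔS = −(1.7 × 10⁻⁴)(+1.8)+(7.8 × 10⁻⁴)(+0.67) = 2.2 × 10⁻⁴ → stable
Every interval has Δρ > 0: the column is stably stratified throughout.

none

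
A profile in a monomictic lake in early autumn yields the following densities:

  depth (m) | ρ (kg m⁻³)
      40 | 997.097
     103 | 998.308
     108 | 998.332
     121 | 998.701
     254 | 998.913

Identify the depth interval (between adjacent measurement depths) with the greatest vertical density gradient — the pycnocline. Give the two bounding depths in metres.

108–121 m

Compute the density gradient over each adjacent pair:
  40–103 m: Δρ/Δz = 1.211/63 = 0.019 kg m⁻⁴
  103–108 m: Δρ/Δz = 0.024/5 = 4.8 × 10⁻³ kg m⁻⁴
  108–121 m: Δρ/Δz = 0.369/13 = 0.028 kg m⁻⁴
  121–254 m: Δρ/Δz = 0.212/133 = 1.6 × 10⁻³ kg m⁻⁴
The largest gradient is in the 108–121 m interval — the pycnocline.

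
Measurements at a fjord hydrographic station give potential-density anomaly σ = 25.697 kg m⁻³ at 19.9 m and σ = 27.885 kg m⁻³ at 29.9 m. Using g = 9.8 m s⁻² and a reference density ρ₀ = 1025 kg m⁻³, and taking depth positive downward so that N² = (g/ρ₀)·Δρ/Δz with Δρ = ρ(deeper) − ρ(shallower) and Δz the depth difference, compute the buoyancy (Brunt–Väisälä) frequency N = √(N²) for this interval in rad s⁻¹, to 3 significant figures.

0.0457 rad s⁻¹

Δρ = 1027.885 − 1025.697 = 2.188 kg m⁻³ over Δz = 29.9 − 19.9 = 10 m.
N² = (9.8/1025) × (2.188/10) = 2.0919 × 10⁻³ s⁻².
N = √(2.0919 × 10⁻³) = 0.045737 rad s⁻¹ ≈ 0.0457 rad s⁻¹.
A positive N² confirms static stability across the interval.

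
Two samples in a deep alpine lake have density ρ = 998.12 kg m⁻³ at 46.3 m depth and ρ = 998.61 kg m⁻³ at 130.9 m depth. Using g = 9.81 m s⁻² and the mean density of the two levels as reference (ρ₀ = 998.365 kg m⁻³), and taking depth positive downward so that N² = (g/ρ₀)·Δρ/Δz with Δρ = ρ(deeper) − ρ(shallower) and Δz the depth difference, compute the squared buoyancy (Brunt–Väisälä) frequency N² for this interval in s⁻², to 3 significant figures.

Δρ = 998.61 − 998.12 = 0.49 kg m⁻³ over Δz = 130.9 − 46.3 = 84.6 m.
N² = (9.81/998.365) × (0.49/84.6) = 5.6912 × 10⁻⁵ s⁻² ≈ 5.69 × 10⁻⁵ s⁻².
A positive N² confirms static stability across the interval.

5.69 × 10⁻⁵ s⁻²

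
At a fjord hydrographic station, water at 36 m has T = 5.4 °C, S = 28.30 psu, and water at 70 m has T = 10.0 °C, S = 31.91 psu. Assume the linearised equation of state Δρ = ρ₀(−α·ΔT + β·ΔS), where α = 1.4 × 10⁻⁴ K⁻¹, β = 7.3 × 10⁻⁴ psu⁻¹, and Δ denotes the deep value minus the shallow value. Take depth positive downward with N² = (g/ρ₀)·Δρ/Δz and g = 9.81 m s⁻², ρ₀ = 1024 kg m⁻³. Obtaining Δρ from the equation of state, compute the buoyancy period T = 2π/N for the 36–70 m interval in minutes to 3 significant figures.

ΔT = +4.6 K, ΔS = +3.61 psu (deep − shallow).
Δρ/ρ₀ = −αΔT + βΔS = -6.44 × 10⁻⁴ + 2.6353 × 10⁻³ = 1.9913 × 10⁻³, so Δρ ≈ 2.039 kg m⁻³.
N² = (g/ρ₀)·Δρ/Δz = g·(Δρ/ρ₀)/Δz = 9.81 × 1.9913 × 10⁻³ / 34 = 5.7455 × 10⁻⁴ s⁻².
N = √(5.7455 × 10⁻⁴) = 0.023970 rad s⁻¹ → T = 2π/N = 262.13 s = 4.3688 min ≈ 4.37 min.

4.37 min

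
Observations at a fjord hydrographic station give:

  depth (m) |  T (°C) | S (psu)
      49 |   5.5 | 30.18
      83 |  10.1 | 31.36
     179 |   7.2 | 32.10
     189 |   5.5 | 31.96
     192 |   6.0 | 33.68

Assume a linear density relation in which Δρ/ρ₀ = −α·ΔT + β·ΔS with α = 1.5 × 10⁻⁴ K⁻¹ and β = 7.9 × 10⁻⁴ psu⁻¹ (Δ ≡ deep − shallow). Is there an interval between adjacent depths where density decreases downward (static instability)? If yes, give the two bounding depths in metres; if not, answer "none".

none

Evaluate Δρ/ρ₀ = −αΔT + βΔS across each adjacent pair:
  49–83 m: −αΔT+βΔS = −(1.5 × 10⁻⁴)(+4.6)+(7.9 × 10⁻⁴)(+1.18) = 2.4 × 10⁻⁴ → stable
  83–179 m: −αΔT+βΔS = −(1.5 × 10⁻⁴)(-2.9)+(7.9 × 10⁻⁴)(+0.74) = 1.0 × 10⁻³ → stable
  179–189 m: −αΔT+βΔS = −(1.5 × 10⁻⁴)(-1.7)+(7.9 × 10⁻⁴)(-0.14) = 1.4 × 10⁻⁴ → stable
  189–192 m: −αΔT+βΔS = −(1.5 × 10⁻⁴)(+0.5)+(7.9 × 10⁻⁴)(+1.72) = 1.3 × 10⁻³ → stable
Every interval has Δρ > 0: the column is stably stratified throughout.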